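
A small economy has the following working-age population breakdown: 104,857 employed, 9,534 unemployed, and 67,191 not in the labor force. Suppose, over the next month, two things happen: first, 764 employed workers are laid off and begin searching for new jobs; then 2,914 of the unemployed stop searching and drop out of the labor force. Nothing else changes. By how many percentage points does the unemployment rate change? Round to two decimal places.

Initially, labor force = 104,857 + 9,534 = 114,391, so u = 9,534/114,391 = 8.33%.
After the first change, employed falls and unemployed rises by 764; labor force unchanged → E = 104,093, U = 10,298, labor force = 114,391.
After the second change, unemployed and labor force both fall by 2,914 → E = 104,093, U = 7,384, labor force = 111,477.
New unemployment rate = 7,384 / 111,477 = 6.62%.
Change = 6.62% − 8.33% = −1.71 percentage points.

The unemployment rate changes by −1.71 percentage points.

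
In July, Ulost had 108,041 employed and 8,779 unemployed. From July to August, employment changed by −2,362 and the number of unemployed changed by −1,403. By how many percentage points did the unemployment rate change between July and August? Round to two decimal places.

The unemployment rate changed by −0.99 percentage points.

July: labor force = 108,041 + 8,779 = 116,820; u = 8,779/116,820 = 7.51%.
August: labor force = 105,679 + 7,376 = 113,055; u = 7,376/113,055 = 6.52%.
Change = 6.52% − 7.51% = −0.99 pp.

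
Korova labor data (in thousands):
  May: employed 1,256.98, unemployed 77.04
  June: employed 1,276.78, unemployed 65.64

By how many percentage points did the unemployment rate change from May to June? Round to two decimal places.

The unemployment rate changed by −0.89 percentage points.

May: labor force = 1,256.98 + 77.04 = 1,334.02; u = 77.04/1,334.02 = 5.78%.
June: labor force = 1,276.78 + 65.64 = 1,342.42; u = 65.64/1,342.42 = 4.89%.
Change = 4.89% − 5.78% = −0.89 pp.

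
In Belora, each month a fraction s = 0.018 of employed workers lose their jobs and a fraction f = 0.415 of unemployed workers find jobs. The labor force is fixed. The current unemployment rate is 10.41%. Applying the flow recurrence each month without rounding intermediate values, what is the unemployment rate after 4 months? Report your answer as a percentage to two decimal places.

With a fixed labor force, u_{t+1} = u_t + s·(1−u_t) − f·u_t = u_t·(1−s−f) + s.
Here 1−s−f = 0.567 and s = 0.018.
u_1 = 0.104100 × 0.567 + 0.018 = 0.077025.
u_2 = 0.077025 × 0.567 + 0.018 = 0.061673.
u_3 = 0.061673 × 0.567 + 0.018 = 0.052969.
u_4 = 0.052969 × 0.567 + 0.018 = 0.048033.

Unemployment rate after four months ≈ 4.80%.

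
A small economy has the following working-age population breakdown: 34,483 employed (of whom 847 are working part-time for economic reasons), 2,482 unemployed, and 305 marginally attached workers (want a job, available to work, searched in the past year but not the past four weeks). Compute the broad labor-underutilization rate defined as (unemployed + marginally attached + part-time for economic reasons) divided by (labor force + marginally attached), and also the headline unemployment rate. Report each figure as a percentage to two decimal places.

Labor force = 34,483 + 2,482 = 36,965.
Numerator = 2,482 + 305 + 847 = 3,634.
Denominator = 36,965 + 305 = 37,270.
Broad rate = 3,634 / 37,270 = 9.75%.
Headline unemployment rate = 2,482 / 36,965 = 6.71%.

Broad underutilization rate ≈ 9.75%; headline unemployment rate ≈ 6.71%.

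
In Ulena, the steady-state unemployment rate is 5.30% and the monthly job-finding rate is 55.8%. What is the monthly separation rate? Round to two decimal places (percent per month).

From u* = s/(s+f): s = u·f/(1−u).
s = 0.0530 × 55.8 / (1 − 0.0530) = 2.9574 / 0.9470 ≈ 3.12% per month.

Separation rate ≈ 3.12% per month.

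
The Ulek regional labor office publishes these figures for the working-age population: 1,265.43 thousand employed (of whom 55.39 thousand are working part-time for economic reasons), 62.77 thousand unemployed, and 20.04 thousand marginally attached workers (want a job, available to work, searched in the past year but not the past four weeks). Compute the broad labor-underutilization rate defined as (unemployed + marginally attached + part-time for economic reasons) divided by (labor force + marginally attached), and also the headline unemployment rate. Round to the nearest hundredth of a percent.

Labor force = 1,265.43 + 62.77 = 1,328.20 thousand.
Numerator = 62.77 + 20.04 + 55.39 = 138.20 thousand.
Denominator = 1,328.20 + 20.04 = 1,348.24 thousand.
Broad rate = 138.20 / 1,348.24 = 10.25%.
Headline unemployment rate = 62.77 / 1,328.20 = 4.73%.

Broad underutilization rate ≈ 10.25%; headline unemployment rate ≈ 4.73%.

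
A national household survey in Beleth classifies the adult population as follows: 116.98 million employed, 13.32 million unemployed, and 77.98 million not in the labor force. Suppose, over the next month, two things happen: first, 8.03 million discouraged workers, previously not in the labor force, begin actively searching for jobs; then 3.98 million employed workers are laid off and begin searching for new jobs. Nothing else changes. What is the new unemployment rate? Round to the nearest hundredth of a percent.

Initially, labor force = 116.98 + 13.32 = 130.30 million, so u = 13.32/130.30 = 10.22%.
After the first change, unemployed and labor force both rise by 8.03 → E = 116.98, U = 21.35, labor force = 138.33 million.
After the second change, employed falls and unemployed rises by 3.98; labor force unchanged → E = 113.00, U = 25.33, labor force = 138.33 million.
New unemployment rate = 25.33 / 138.33 = 18.31%.

New unemployment rate ≈ 18.31%.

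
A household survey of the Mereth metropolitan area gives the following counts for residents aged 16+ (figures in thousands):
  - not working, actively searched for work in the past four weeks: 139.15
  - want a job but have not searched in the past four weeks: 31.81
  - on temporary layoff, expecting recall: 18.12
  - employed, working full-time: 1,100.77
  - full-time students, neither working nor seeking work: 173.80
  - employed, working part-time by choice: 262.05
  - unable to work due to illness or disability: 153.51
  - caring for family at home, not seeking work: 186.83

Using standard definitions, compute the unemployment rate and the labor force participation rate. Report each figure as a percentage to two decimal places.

Employed = 1,100.77 + 262.05 = 1,362.82 thousand.
Unemployed = 139.15 + 18.12 = 157.27 thousand (jobless and actively searching, or on temporary layoff).
Labor force = 1,362.82 + 157.27 = 1,520.09 thousand.
Not in labor force = 31.81 + 173.80 + 153.51 + 186.83 = 545.95 thousand (those not working and not actively searching are outside the labor force — including those who want a job but have given up searching).
Civilian working-age population = 1,520.09 + 545.95 = 2,066.04 thousand.
Unemployment rate = 157.27 / 1,520.09 = 10.35%.
Labor force participation rate = 1,520.09 / 2,066.04 = 73.58%.

Unemployment rate ≈ 10.35%; labor force participation rate ≈ 73.58%.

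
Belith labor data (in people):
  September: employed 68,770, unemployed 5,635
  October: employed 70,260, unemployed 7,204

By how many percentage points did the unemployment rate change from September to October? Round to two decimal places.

September: labor force = 68,770 + 5,635 = 74,405; u = 5,635/74,405 = 7.57%.
October: labor force = 70,260 + 7,204 = 77,464; u = 7,204/77,464 = 9.30%.
Change = 9.30% − 7.57% = +1.73 pp.

The unemployment rate changed by +1.73 percentage points.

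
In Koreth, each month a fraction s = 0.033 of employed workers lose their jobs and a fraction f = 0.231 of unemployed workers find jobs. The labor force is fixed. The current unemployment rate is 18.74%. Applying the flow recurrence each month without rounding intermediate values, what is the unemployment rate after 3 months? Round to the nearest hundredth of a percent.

Unemployment rate after three months ≈ 14.99%.

With a fixed labor force, u_{t+1} = u_t + s·(1−u_t) − f·u_t = u_t·(1−s−f) + s.
Here 1−s−f = 0.736 and s = 0.033.
u_1 = 0.187400 × 0.736 + 0.033 = 0.170926.
u_2 = 0.170926 × 0.736 + 0.033 = 0.158802.
u_3 = 0.158802 × 0.736 + 0.033 = 0.149878.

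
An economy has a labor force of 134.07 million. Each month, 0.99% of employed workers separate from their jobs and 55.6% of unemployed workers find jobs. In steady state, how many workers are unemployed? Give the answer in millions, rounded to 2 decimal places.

Steady-state unemployment rate u* = s/(s+f) = 0.99/(0.99+55.6) = 0.017494.
Unemployed = u* × labor force = 0.017494 × 134.07 ≈ 2.35 million.

About 2.35 million are unemployed in steady state.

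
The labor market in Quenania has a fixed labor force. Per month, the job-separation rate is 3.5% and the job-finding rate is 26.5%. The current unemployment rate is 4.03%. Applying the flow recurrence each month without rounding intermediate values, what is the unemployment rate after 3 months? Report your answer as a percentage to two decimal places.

Unemployment rate after three months ≈ 9.05%.

With a fixed labor force, u_{t+1} = u_t + s·(1−u_t) − f·u_t = u_t·(1−s−f) + s.
Here 1−s−f = 0.700 and s = 0.035.
u_1 = 0.040300 × 0.700 + 0.035 = 0.063210.
u_2 = 0.063210 × 0.700 + 0.035 = 0.079247.
u_3 = 0.079247 × 0.700 + 0.035 = 0.090473.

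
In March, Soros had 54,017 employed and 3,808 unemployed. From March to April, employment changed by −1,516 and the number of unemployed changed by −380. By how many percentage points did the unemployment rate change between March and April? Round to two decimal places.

The unemployment rate changed by −0.46 percentage points.

March: labor force = 54,017 + 3,808 = 57,825; u = 3,808/57,825 = 6.59%.
April: labor force = 52,501 + 3,428 = 55,929; u = 3,428/55,929 = 6.13%.
Change = 6.13% − 6.59% = −0.46 pp.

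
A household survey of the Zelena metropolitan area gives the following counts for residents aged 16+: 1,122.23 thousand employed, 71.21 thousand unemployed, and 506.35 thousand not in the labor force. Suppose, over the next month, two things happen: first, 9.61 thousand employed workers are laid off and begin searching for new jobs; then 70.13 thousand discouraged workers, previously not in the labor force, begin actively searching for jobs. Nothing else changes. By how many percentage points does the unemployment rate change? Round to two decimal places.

Initially, labor force = 1,122.23 + 71.21 = 1,193.44 thousand, so u = 71.21/1,193.44 = 5.97%.
After the first change, employed falls and unemployed rises by 9.61; labor force unchanged → E = 1,112.62, U = 80.82, labor force = 1,193.44 thousand.
After the second change, unemployed and labor force both rise by 70.13 → E = 1,112.62, U = 150.95, labor force = 1,263.57 thousand.
New unemployment rate = 150.95 / 1,263.57 = 11.95%.
Change = 11.95% − 5.97% = +5.98 percentage points.

The unemployment rate changes by +5.98 percentage points.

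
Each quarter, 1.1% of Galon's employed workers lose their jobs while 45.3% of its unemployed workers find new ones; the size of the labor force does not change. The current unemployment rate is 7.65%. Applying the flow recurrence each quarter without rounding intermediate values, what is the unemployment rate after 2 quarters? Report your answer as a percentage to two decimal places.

Unemployment rate after two quarters ≈ 3.89%.

With a fixed labor force, u_{t+1} = u_t + s·(1−u_t) − f·u_t = u_t·(1−s−f) + s.
Here 1−s−f = 0.536 and s = 0.011.
u_1 = 0.076500 × 0.536 + 0.011 = 0.052004.
u_2 = 0.052004 × 0.536 + 0.011 = 0.038874.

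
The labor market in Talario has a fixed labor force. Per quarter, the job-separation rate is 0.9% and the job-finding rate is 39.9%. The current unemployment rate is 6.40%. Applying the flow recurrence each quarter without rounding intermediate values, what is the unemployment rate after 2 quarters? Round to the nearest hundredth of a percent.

With a fixed labor force, u_{t+1} = u_t + s·(1−u_t) − f·u_t = u_t·(1−s−f) + s.
Here 1−s−f = 0.592 and s = 0.009.
u_1 = 0.064000 × 0.592 + 0.009 = 0.046888.
u_2 = 0.046888 × 0.592 + 0.009 = 0.036758.

Unemployment rate after two quarters ≈ 3.68%.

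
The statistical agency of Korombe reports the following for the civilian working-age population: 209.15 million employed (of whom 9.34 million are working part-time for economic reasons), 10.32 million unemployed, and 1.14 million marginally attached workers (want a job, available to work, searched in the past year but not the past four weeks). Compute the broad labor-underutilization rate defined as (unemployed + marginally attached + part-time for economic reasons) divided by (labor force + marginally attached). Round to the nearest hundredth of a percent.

Labor force = 209.15 + 10.32 = 219.47 million.
Numerator = 10.32 + 1.14 + 9.34 = 20.80 million.
Denominator = 219.47 + 1.14 = 220.61 million.
Broad rate = 20.80 / 220.61 = 9.43%.

Broad underutilization rate ≈ 9.43%.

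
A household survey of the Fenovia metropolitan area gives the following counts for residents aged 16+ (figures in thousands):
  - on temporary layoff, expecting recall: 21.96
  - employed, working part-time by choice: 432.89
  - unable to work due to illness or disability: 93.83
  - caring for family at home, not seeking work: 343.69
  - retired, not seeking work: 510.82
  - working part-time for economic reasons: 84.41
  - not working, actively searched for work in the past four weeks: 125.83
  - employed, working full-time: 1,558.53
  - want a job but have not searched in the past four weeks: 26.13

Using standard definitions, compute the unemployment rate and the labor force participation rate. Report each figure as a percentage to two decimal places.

Unemployment rate ≈ 6.65%; labor force participation rate ≈ 69.53%.

Employed = 432.89 + 84.41 + 1,558.53 = 2,075.83 thousand (anyone who worked, including part-time for economic reasons, counts as employed).
Unemployed = 21.96 + 125.83 = 147.79 thousand (jobless and actively searching, or on temporary layoff).
Labor force = 2,075.83 + 147.79 = 2,223.62 thousand.
Not in labor force = 93.83 + 343.69 + 510.82 + 26.13 = 974.47 thousand (those not working and not actively searching are outside the labor force — including those who want a job but have given up searching).
Civilian working-age population = 2,223.62 + 974.47 = 3,198.09 thousand.
Unemployment rate = 147.79 / 2,223.62 = 6.65%.
Labor force participation rate = 2,223.62 / 3,198.09 = 69.53%.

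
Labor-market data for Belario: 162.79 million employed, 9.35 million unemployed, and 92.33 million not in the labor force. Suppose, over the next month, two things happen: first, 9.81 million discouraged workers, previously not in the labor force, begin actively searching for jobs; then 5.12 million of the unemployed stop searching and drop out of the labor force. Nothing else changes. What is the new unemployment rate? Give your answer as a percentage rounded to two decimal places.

New unemployment rate ≈ 7.94%.

Initially, labor force = 162.79 + 9.35 = 172.14 million, so u = 9.35/172.14 = 5.43%.
After the first change, unemployed and labor force both rise by 9.81 → E = 162.79, U = 19.16, labor force = 181.95 million.
After the second change, unemployed and labor force both fall by 5.12 → E = 162.79, U = 14.04, labor force = 176.83 million.
New unemployment rate = 14.04 / 176.83 = 7.94%.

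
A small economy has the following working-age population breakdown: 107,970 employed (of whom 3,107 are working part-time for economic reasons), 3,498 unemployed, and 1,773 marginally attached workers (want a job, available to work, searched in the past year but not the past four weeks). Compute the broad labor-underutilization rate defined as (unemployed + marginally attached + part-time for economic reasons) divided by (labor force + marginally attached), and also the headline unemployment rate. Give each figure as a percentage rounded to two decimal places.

Broad underutilization rate ≈ 7.40%; headline unemployment rate ≈ 3.14%.

Labor force = 107,970 + 3,498 = 111,468.
Numerator = 3,498 + 1,773 + 3,107 = 8,378.
Denominator = 111,468 + 1,773 = 113,241.
Broad rate = 8,378 / 113,241 = 7.40%.
Headline unemployment rate = 3,498 / 111,468 = 3.14%.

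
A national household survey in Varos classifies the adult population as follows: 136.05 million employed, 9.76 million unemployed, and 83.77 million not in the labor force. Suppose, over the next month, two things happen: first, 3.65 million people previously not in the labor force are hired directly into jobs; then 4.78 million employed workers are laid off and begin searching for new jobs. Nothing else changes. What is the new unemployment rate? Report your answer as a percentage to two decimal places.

Initially, labor force = 136.05 + 9.76 = 145.81 million, so u = 9.76/145.81 = 6.69%.
After the first change, employed and labor force both rise by 3.65; unemployed unchanged → E = 139.70, U = 9.76, labor force = 149.46 million.
After the second change, employed falls and unemployed rises by 4.78; labor force unchanged → E = 134.92, U = 14.54, labor force = 149.46 million.
New unemployment rate = 14.54 / 149.46 = 9.73%.

New unemployment rate ≈ 9.73%.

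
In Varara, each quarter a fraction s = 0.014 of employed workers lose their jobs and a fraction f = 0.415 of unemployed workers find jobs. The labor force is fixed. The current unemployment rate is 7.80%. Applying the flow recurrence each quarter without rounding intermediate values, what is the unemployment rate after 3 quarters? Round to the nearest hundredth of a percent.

Unemployment rate after three quarters ≈ 4.11%.

With a fixed labor force, u_{t+1} = u_t + s·(1−u_t) − f·u_t = u_t·(1−s−f) + s.
Here 1−s−f = 0.571 and s = 0.014.
u_1 = 0.078000 × 0.571 + 0.014 = 0.058538.
u_2 = 0.058538 × 0.571 + 0.014 = 0.047425.
u_3 = 0.047425 × 0.571 + 0.014 = 0.041080.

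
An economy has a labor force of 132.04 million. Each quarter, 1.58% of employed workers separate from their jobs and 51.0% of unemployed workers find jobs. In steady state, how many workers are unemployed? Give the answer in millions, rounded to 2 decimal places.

About 3.97 million are unemployed in steady state.

Steady-state unemployment rate u* = s/(s+f) = 1.58/(1.58+51.0) = 0.030049.
Unemployed = u* × labor force = 0.030049 × 132.04 ≈ 3.97 million.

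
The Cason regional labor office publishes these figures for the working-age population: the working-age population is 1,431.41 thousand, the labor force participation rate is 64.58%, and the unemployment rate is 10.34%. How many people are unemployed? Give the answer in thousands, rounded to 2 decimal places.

About 95.58 thousand are unemployed.

Labor force = 0.6458 × 1,431.41 = 924.40 thousand.
Unemployed = 0.1034 × 924.40 ≈ 95.58 thousand.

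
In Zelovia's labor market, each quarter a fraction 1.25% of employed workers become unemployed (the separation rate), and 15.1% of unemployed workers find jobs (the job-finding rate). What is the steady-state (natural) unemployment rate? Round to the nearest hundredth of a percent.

At steady state the flows balance: s·E = f·U, so U/(E+U) = s/(s+f).
u* = 1.25 / (1.25 + 15.1) = 1.25 / 16.35 = 7.65%.

Steady-state unemployment rate ≈ 7.65%.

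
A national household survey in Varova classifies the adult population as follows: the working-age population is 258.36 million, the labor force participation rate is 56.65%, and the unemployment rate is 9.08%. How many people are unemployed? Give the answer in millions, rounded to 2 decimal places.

Labor force = 0.5665 × 258.36 = 146.36 million.
Unemployed = 0.0908 × 146.36 ≈ 13.29 million.

About 13.29 million are unemployed.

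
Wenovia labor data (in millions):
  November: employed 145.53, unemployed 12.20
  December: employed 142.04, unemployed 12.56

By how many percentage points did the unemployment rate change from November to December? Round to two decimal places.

The unemployment rate changed by +0.39 percentage points.

November: labor force = 145.53 + 12.20 = 157.73; u = 12.20/157.73 = 7.73%.
December: labor force = 142.04 + 12.56 = 154.60; u = 12.56/154.60 = 8.12%.
Change = 8.12% − 7.73% = +0.39 pp.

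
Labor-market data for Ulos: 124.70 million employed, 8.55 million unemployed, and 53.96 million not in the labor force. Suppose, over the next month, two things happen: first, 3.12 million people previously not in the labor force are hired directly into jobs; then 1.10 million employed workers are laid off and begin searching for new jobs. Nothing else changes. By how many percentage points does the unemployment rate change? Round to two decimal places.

The unemployment rate changes by +0.66 percentage points.

Initially, labor force = 124.70 + 8.55 = 133.25 million, so u = 8.55/133.25 = 6.42%.
After the first change, employed and labor force both rise by 3.12; unemployed unchanged → E = 127.82, U = 8.55, labor force = 136.37 million.
After the second change, employed falls and unemployed rises by 1.10; labor force unchanged → E = 126.72, U = 9.65, labor force = 136.37 million.
New unemployment rate = 9.65 / 136.37 = 7.08%.
Change = 7.08% − 6.42% = +0.66 percentage points.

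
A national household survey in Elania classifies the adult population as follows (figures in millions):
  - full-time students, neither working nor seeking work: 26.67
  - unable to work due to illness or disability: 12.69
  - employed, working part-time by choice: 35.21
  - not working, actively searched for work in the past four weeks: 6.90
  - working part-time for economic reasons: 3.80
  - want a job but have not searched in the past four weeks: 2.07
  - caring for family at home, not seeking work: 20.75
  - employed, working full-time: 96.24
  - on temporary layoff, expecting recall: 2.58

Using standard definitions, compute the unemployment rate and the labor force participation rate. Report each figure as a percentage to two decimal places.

Unemployment rate ≈ 6.55%; labor force participation rate ≈ 69.95%.

Employed = 35.21 + 3.80 + 96.24 = 135.25 million (anyone who worked, including part-time for economic reasons, counts as employed).
Unemployed = 6.90 + 2.58 = 9.48 million (jobless and actively searching, or on temporary layoff).
Labor force = 135.25 + 9.48 = 144.73 million.
Not in labor force = 26.67 + 12.69 + 2.07 + 20.75 = 62.18 million (those not working and not actively searching are outside the labor force — including those who want a job but have given up searching).
Civilian working-age population = 144.73 + 62.18 = 206.91 million.
Unemployment rate = 9.48 / 144.73 = 6.55%.
Labor force participation rate = 144.73 / 206.91 = 69.95%.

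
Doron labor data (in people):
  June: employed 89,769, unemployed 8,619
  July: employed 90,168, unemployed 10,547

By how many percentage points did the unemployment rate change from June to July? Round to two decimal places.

June: labor force = 89,769 + 8,619 = 98,388; u = 8,619/98,388 = 8.76%.
July: labor force = 90,168 + 10,547 = 100,715; u = 10,547/100,715 = 10.47%.
Change = 10.47% − 8.76% = +1.71 pp.

The unemployment rate changed by +1.71 percentage points.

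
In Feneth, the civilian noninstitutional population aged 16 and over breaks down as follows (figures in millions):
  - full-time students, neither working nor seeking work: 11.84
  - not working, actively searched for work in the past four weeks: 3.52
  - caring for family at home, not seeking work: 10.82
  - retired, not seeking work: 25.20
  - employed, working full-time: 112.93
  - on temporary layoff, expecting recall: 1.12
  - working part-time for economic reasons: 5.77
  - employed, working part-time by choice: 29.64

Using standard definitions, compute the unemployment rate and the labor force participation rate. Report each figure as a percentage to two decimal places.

Unemployment rate ≈ 3.03%; labor force participation rate ≈ 76.17%.

Employed = 112.93 + 5.77 + 29.64 = 148.34 million (anyone who worked, including part-time for economic reasons, counts as employed).
Unemployed = 3.52 + 1.12 = 4.64 million (jobless and actively searching, or on temporary layoff).
Labor force = 148.34 + 4.64 = 152.98 million.
Not in labor force = 11.84 + 10.82 + 25.20 = 47.86 million (those not working and not actively searching are outside the labor force).
Civilian working-age population = 152.98 + 47.86 = 200.84 million.
Unemployment rate = 4.64 / 152.98 = 3.03%.
Labor force participation rate = 152.98 / 200.84 = 76.17%.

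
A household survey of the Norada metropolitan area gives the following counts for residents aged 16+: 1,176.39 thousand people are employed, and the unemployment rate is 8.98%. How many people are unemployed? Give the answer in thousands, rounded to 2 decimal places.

About 116.06 thousand are unemployed.

Let U be the number unemployed. The labor force is E + U, and U/(E+U) = 0.0898.
So U = 0.0898 × 1,176.39 / (1 − 0.0898) = 105.6398 / 0.9102 ≈ 116.06 thousand.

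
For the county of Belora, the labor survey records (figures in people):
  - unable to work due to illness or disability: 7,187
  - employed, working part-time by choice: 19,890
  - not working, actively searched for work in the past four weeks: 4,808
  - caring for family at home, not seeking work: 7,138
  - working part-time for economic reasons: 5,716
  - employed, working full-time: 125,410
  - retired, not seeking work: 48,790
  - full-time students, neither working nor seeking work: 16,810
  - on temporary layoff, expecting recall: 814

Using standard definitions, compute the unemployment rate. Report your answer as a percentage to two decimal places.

Unemployment rate ≈ 3.59%.

Employed = 19,890 + 5,716 + 125,410 = 151,016 (anyone who worked, including part-time for economic reasons, counts as employed).
Unemployed = 4,808 + 814 = 5,622 (jobless and actively searching, or on temporary layoff).
Labor force = 151,016 + 5,622 = 156,638.
Unemployment rate = 5,622 / 156,638 = 3.59%.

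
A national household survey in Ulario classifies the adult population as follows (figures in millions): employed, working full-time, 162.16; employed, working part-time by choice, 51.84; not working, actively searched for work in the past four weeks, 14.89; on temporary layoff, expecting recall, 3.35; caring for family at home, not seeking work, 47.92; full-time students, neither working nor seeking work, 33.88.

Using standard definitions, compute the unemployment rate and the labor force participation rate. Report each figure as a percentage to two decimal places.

Unemployment rate ≈ 7.85%; labor force participation rate ≈ 73.95%.

Employed = 162.16 + 51.84 = 214.00 million.
Unemployed = 14.89 + 3.35 = 18.24 million (jobless and actively searching, or on temporary layoff).
Labor force = 214.00 + 18.24 = 232.24 million.
Not in labor force = 47.92 + 33.88 = 81.80 million (those not working and not actively searching are outside the labor force).
Civilian working-age population = 232.24 + 81.80 = 314.04 million.
Unemployment rate = 18.24 / 232.24 = 7.85%.
Labor force participation rate = 232.24 / 314.04 = 73.95%.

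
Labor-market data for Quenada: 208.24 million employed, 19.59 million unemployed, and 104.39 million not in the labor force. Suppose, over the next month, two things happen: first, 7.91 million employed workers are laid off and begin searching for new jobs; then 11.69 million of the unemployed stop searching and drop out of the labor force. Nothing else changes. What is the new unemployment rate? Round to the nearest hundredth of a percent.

Initially, labor force = 208.24 + 19.59 = 227.83 million, so u = 19.59/227.83 = 8.60%.
After the first change, employed falls and unemployed rises by 7.91; labor force unchanged → E = 200.33, U = 27.50, labor force = 227.83 million.
After the second change, unemployed and labor force both fall by 11.69 → E = 200.33, U = 15.81, labor force = 216.14 million.
New unemployment rate = 15.81 / 216.14 = 7.31%.

New unemployment rate ≈ 7.31%.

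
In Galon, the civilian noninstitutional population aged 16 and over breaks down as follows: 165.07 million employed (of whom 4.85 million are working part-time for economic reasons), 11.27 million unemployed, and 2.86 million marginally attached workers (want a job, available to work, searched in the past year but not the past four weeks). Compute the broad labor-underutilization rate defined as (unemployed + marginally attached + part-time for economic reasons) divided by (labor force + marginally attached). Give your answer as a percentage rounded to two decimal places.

Labor force = 165.07 + 11.27 = 176.34 million.
Numerator = 11.27 + 2.86 + 4.85 = 18.98 million.
Denominator = 176.34 + 2.86 = 179.20 million.
Broad rate = 18.98 / 179.20 = 10.59%.

Broad underutilization rate ≈ 10.59%.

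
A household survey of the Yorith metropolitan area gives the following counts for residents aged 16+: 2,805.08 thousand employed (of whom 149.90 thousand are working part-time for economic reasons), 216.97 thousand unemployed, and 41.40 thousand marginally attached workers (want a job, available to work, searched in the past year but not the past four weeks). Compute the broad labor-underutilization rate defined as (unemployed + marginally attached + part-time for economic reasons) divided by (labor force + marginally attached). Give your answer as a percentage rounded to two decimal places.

Labor force = 2,805.08 + 216.97 = 3,022.05 thousand.
Numerator = 216.97 + 41.40 + 149.90 = 408.27 thousand.
Denominator = 3,022.05 + 41.40 = 3,063.45 thousand.
Broad rate = 408.27 / 3,063.45 = 13.33%.

Broad underutilization rate ≈ 13.33%.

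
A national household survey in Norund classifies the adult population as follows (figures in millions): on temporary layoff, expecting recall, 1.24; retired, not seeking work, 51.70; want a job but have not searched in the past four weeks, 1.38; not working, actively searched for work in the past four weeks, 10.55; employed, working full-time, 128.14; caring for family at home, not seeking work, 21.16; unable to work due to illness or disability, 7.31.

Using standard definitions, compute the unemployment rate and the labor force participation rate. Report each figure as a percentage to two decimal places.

Unemployment rate ≈ 8.43%; labor force participation rate ≈ 63.18%.

Employed = 128.14 million.
Unemployed = 1.24 + 10.55 = 11.79 million (jobless and actively searching, or on temporary layoff).
Labor force = 128.14 + 11.79 = 139.93 million.
Not in labor force = 51.70 + 1.38 + 21.16 + 7.31 = 81.55 million (those not working and not actively searching are outside the labor force — including those who want a job but have given up searching).
Civilian working-age population = 139.93 + 81.55 = 221.48 million.
Unemployment rate = 11.79 / 139.93 = 8.43%.
Labor force participation rate = 139.93 / 221.48 = 63.18%.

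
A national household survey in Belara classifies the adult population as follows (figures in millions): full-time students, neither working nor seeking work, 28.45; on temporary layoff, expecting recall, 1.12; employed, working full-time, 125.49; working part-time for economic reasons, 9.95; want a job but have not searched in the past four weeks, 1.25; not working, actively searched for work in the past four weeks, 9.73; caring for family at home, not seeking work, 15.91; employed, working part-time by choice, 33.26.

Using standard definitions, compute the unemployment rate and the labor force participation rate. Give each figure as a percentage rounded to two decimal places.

Unemployment rate ≈ 6.04%; labor force participation rate ≈ 79.74%.

Employed = 125.49 + 9.95 + 33.26 = 168.70 million (anyone who worked, including part-time for economic reasons, counts as employed).
Unemployed = 1.12 + 9.73 = 10.85 million (jobless and actively searching, or on temporary layoff).
Labor force = 168.70 + 10.85 = 179.55 million.
Not in labor force = 28.45 + 1.25 + 15.91 = 45.61 million (those not working and not actively searching are outside the labor force — including those who want a job but have given up searching).
Civilian working-age population = 179.55 + 45.61 = 225.16 million.
Unemployment rate = 10.85 / 179.55 = 6.04%.
Labor force participation rate = 179.55 / 225.16 = 79.74%.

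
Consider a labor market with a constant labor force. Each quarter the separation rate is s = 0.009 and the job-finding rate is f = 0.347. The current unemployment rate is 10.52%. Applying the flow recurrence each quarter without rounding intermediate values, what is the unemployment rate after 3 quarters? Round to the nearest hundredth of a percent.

With a fixed labor force, u_{t+1} = u_t + s·(1−u_t) − f·u_t = u_t·(1−s−f) + s.
Here 1−s−f = 0.644 and s = 0.009.
u_1 = 0.105200 × 0.644 + 0.009 = 0.076749.
u_2 = 0.076749 × 0.644 + 0.009 = 0.058426.
u_3 = 0.058426 × 0.644 + 0.009 = 0.046626.

Unemployment rate after three quarters ≈ 4.66%.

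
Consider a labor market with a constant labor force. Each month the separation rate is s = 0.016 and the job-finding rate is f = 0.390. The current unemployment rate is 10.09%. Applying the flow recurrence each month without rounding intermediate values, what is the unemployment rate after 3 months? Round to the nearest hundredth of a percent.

Unemployment rate after three months ≈ 5.23%.

With a fixed labor force, u_{t+1} = u_t + s·(1−u_t) − f·u_t = u_t·(1−s−f) + s.
Here 1−s−f = 0.594 and s = 0.016.
u_1 = 0.100900 × 0.594 + 0.016 = 0.075935.
u_2 = 0.075935 × 0.594 + 0.016 = 0.061105.
u_3 = 0.061105 × 0.594 + 0.016 = 0.052296.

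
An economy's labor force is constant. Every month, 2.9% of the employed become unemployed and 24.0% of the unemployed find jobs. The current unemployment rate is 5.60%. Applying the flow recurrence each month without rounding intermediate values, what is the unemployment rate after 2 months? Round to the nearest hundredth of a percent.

With a fixed labor force, u_{t+1} = u_t + s·(1−u_t) − f·u_t = u_t·(1−s−f) + s.
Here 1−s−f = 0.731 and s = 0.029.
u_1 = 0.056000 × 0.731 + 0.029 = 0.069936.
u_2 = 0.069936 × 0.731 + 0.029 = 0.080123.

Unemployment rate after two months ≈ 8.01%.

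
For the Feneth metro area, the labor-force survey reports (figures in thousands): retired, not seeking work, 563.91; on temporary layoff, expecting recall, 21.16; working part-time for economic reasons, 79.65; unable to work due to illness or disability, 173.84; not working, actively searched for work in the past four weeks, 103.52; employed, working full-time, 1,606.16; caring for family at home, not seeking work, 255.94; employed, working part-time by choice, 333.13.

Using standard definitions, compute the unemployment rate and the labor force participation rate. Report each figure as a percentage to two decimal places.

Unemployment rate ≈ 5.82%; labor force participation rate ≈ 68.33%.

Employed = 79.65 + 1,606.16 + 333.13 = 2,018.94 thousand (anyone who worked, including part-time for economic reasons, counts as employed).
Unemployed = 21.16 + 103.52 = 124.68 thousand (jobless and actively searching, or on temporary layoff).
Labor force = 2,018.94 + 124.68 = 2,143.62 thousand.
Not in labor force = 563.91 + 173.84 + 255.94 = 993.69 thousand (those not working and not actively searching are outside the labor force).
Civilian working-age population = 2,143.62 + 993.69 = 3,137.31 thousand.
Unemployment rate = 124.68 / 2,143.62 = 5.82%.
Labor force participation rate = 2,143.62 / 3,137.31 = 68.33%.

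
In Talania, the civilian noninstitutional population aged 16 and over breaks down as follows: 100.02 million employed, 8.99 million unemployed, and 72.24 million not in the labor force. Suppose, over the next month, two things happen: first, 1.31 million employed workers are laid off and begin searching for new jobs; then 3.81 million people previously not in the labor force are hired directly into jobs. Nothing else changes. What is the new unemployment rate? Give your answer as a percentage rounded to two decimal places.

New unemployment rate ≈ 9.13%.

Initially, labor force = 100.02 + 8.99 = 109.01 million, so u = 8.99/109.01 = 8.25%.
After the first change, employed falls and unemployed rises by 1.31; labor force unchanged → E = 98.71, U = 10.30, labor force = 109.01 million.
After the second change, employed and labor force both rise by 3.81; unemployed unchanged → E = 102.52, U = 10.30, labor force = 112.82 million.
New unemployment rate = 10.30 / 112.82 = 9.13%.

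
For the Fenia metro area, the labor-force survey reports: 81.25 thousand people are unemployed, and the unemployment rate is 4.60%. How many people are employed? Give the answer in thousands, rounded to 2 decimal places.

Labor force = U / u = 81.25 / 0.0460 ≈ 1,766.30 thousand.
Employed = labor force − unemployed = 1,766.30 − 81.25 = 1,685.05 thousand.

About 1,685.05 thousand are employed.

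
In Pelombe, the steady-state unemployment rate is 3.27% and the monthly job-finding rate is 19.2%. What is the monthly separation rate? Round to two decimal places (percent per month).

Separation rate ≈ 0.65% per month.

From u* = s/(s+f): s = u·f/(1−u).
s = 0.0327 × 19.2 / (1 − 0.0327) = 0.6278 / 0.9673 ≈ 0.65% per month.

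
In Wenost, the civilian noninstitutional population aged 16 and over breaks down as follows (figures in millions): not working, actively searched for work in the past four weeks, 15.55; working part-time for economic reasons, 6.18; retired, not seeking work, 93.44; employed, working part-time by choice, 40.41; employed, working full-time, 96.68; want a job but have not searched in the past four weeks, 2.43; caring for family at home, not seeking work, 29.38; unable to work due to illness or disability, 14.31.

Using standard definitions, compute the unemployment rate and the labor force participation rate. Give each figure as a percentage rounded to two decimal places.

Employed = 6.18 + 40.41 + 96.68 = 143.27 million (anyone who worked, including part-time for economic reasons, counts as employed).
Unemployed = 15.55 million.
Labor force = 143.27 + 15.55 = 158.82 million.
Not in labor force = 93.44 + 2.43 + 29.38 + 14.31 = 139.56 million (those not working and not actively searching are outside the labor force — including those who want a job but have given up searching).
Civilian working-age population = 158.82 + 139.56 = 298.38 million.
Unemployment rate = 15.55 / 158.82 = 9.79%.
Labor force participation rate = 158.82 / 298.38 = 53.23%.

Unemployment rate ≈ 9.79%; labor force participation rate ≈ 53.23%.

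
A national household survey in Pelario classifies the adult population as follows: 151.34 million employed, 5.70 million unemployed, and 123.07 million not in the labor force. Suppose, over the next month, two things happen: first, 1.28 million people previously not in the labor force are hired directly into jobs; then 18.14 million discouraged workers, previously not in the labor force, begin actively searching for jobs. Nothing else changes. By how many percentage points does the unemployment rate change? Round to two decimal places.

The unemployment rate changes by +9.88 percentage points.

Initially, labor force = 151.34 + 5.70 = 157.04 million, so u = 5.70/157.04 = 3.63%.
After the first change, employed and labor force both rise by 1.28; unemployed unchanged → E = 152.62, U = 5.70, labor force = 158.32 million.
After the second change, unemployed and labor force both rise by 18.14 → E = 152.62, U = 23.84, labor force = 176.46 million.
New unemployment rate = 23.84 / 176.46 = 13.51%.
Change = 13.51% − 3.63% = +9.88 percentage points.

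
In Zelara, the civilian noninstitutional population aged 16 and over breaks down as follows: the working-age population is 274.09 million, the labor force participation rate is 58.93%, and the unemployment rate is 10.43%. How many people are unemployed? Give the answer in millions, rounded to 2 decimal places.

About 16.85 million are unemployed.

Labor force = 0.5893 × 274.09 = 161.52 million.
Unemployed = 0.1043 × 161.52 ≈ 16.85 million.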